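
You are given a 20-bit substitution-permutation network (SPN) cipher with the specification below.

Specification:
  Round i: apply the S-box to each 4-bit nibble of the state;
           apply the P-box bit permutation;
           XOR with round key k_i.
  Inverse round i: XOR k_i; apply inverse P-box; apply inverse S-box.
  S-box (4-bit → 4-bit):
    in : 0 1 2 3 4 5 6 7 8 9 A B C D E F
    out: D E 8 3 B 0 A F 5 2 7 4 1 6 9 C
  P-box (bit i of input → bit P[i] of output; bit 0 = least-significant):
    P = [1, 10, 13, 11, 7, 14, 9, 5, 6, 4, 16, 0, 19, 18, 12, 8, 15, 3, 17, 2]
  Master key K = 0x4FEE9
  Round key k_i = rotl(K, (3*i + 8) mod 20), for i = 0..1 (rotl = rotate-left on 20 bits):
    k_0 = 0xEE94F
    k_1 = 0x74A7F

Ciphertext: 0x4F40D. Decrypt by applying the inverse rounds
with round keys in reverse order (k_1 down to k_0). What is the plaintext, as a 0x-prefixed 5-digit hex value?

0xD1975

s_0 = ciphertext = 0x4F40D
s_1 = InvRound(s_0, k_1) = 0x8BAF7
s_2 = InvRound(s_1, k_0) = 0xD1975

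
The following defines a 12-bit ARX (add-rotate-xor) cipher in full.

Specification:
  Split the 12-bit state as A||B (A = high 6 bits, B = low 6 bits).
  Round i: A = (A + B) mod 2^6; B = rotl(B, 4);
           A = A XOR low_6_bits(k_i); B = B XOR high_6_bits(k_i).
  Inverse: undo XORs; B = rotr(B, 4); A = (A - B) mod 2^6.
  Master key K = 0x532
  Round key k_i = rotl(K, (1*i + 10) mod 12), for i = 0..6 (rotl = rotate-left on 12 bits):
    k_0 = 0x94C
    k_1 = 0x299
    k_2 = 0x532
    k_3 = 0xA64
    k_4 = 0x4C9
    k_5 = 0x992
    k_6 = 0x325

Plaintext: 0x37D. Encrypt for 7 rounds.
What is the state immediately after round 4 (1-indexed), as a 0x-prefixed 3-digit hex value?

0x23E

s_0 = plaintext = 0x37D
s_1 = Round(s_0, k_0) = 0x1BA
s_2 = Round(s_1, k_1) = 0x664
s_3 = Round(s_2, k_2) = 0x3DD
s_4 = Round(s_3, k_3) = 0x23E
s_5 = Round(s_4, k_4) = 0x3FC
s_6 = Round(s_5, k_5) = 0x669
s_7 = Round(s_6, k_6) = 0x9D6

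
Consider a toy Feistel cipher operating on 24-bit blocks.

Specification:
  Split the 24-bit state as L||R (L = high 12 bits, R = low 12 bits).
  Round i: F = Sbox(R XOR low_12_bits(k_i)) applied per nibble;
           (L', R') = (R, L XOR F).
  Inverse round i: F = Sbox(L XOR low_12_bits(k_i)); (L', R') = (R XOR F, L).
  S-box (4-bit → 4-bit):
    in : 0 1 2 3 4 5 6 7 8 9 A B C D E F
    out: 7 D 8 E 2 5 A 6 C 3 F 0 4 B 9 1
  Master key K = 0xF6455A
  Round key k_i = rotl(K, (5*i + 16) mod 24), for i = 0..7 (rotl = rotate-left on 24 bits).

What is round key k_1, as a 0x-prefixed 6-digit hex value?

K = 0xF6455A
k_0 = rotl(K, (5*0+16) mod 24) = rotl(K, 16) = 0x5AF645
k_1 = rotl(K, (5*1+16) mod 24) = rotl(K, 21) = 0x5EC8AB

0x5EC8AB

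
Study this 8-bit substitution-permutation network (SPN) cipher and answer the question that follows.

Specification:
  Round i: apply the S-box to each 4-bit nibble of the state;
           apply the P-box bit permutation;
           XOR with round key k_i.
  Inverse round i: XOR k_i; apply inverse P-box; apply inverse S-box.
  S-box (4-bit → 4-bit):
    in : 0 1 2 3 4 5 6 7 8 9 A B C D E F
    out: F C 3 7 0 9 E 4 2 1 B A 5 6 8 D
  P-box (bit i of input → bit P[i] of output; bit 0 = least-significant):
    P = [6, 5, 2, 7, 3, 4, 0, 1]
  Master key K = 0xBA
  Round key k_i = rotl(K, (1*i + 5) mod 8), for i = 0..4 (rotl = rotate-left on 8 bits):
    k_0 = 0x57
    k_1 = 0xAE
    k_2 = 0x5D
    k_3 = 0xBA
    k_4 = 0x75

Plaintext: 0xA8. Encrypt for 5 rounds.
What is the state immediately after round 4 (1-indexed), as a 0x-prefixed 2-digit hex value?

s_0 = plaintext = 0xA8
s_1 = Round(s_0, k_0) = 0x6D
s_2 = Round(s_1, k_1) = 0x99
s_3 = Round(s_2, k_2) = 0x15
s_4 = Round(s_3, k_3) = 0x79
s_5 = Round(s_4, k_4) = 0x34

0x79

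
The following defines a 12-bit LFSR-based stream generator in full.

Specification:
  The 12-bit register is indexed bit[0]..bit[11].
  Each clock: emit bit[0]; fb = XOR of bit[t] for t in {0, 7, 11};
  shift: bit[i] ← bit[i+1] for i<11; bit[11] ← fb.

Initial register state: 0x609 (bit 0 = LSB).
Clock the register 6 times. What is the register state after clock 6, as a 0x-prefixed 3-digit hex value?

0x8D8

reg_0 = 0x609
clock 1: out=1, reg = 0xB04
clock 2: out=0, reg = 0xD82
clock 3: out=0, reg = 0x6C1
clock 4: out=1, reg = 0x360
clock 5: out=0, reg = 0x1B0
clock 6: out=0, reg = 0x8D8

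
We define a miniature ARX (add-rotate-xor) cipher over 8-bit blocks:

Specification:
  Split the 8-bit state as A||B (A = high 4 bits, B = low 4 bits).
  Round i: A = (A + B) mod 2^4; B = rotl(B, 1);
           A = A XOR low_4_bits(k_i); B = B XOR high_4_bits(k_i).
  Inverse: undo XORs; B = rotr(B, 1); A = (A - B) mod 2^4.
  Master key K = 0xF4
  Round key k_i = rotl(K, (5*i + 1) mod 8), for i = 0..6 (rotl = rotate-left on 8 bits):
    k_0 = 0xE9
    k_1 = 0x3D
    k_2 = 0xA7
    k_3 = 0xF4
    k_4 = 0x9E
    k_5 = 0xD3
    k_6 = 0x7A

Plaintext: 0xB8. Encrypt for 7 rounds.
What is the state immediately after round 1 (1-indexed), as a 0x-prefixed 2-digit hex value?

s_0 = plaintext = 0xB8
s_1 = Round(s_0, k_0) = 0xAF
s_2 = Round(s_1, k_1) = 0x4C
s_3 = Round(s_2, k_2) = 0x73
s_4 = Round(s_3, k_3) = 0xE9
s_5 = Round(s_4, k_4) = 0x9A
s_6 = Round(s_5, k_5) = 0x08
s_7 = Round(s_6, k_6) = 0x26

0xAF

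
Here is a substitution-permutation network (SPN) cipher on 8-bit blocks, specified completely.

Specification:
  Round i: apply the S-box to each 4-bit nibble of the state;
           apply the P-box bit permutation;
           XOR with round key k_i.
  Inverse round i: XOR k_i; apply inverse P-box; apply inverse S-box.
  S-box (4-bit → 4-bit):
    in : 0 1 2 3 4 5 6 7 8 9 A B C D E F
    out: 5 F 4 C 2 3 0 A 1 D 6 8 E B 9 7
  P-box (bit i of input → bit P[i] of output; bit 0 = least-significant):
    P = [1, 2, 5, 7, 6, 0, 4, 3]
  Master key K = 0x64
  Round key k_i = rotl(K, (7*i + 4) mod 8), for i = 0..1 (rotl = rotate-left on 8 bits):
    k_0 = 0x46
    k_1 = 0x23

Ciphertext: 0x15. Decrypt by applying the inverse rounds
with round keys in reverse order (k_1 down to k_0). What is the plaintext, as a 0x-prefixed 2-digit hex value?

s_0 = ciphertext = 0x15
s_1 = InvRound(s_0, k_1) = 0x2F
s_2 = InvRound(s_1, k_0) = 0xD2

0xD2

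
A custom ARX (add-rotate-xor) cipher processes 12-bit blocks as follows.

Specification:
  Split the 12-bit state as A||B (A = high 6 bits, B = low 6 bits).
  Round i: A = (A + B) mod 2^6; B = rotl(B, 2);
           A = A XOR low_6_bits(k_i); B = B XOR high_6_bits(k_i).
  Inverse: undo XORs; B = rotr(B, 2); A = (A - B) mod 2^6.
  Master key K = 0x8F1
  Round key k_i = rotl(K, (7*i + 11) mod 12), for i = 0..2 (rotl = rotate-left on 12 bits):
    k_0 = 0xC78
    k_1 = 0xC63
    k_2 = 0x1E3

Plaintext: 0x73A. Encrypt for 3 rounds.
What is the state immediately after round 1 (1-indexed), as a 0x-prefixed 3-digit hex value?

s_0 = plaintext = 0x73A
s_1 = Round(s_0, k_0) = 0xB9A
s_2 = Round(s_1, k_1) = 0xAD8
s_3 = Round(s_2, k_2) = 0x826

0xB9A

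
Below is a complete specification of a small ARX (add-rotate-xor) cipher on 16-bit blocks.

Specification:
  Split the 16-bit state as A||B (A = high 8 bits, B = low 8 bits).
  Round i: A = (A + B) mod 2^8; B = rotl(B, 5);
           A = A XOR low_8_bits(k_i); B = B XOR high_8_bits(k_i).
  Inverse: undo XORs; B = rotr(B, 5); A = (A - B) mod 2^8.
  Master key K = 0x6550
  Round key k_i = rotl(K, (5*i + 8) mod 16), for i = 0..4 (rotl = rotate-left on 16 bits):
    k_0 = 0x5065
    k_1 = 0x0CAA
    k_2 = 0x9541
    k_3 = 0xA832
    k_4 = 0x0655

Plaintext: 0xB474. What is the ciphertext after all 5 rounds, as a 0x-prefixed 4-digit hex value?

0xAAAE

s_0 = plaintext = 0xB474
s_1 = Round(s_0, k_0) = 0x4DDE
s_2 = Round(s_1, k_1) = 0x81D7
s_3 = Round(s_2, k_2) = 0x196F
s_4 = Round(s_3, k_3) = 0xBA45
s_5 = Round(s_4, k_4) = 0xAAAE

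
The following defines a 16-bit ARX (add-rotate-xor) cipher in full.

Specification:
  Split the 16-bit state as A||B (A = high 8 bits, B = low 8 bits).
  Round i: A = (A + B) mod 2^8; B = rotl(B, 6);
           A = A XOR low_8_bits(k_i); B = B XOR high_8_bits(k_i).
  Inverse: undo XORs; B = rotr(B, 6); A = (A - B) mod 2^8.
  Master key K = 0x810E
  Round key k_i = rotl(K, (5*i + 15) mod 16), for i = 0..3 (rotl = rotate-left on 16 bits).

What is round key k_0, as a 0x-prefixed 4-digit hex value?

0x4087

K = 0x810E
k_0 = rotl(K, (5*0+15) mod 16) = rotl(K, 15) = 0x4087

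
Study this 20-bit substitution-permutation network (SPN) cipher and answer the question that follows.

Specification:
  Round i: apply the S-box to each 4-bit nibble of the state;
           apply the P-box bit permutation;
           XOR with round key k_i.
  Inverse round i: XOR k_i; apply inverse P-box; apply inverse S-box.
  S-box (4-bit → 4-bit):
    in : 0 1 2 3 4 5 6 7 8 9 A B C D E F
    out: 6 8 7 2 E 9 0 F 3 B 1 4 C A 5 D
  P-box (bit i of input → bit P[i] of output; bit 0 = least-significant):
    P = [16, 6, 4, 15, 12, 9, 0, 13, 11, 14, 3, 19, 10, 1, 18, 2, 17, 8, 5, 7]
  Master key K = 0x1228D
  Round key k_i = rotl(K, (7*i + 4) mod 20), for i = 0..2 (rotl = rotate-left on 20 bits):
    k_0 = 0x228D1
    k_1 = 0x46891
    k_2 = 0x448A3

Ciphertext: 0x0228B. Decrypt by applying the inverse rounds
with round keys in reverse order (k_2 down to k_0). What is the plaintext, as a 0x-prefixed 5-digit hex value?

s_0 = ciphertext = 0x0228B
s_1 = InvRound(s_0, k_2) = 0xBB2D6
s_2 = InvRound(s_1, k_1) = 0xA4929
s_3 = InvRound(s_2, k_0) = 0x46410

0x46410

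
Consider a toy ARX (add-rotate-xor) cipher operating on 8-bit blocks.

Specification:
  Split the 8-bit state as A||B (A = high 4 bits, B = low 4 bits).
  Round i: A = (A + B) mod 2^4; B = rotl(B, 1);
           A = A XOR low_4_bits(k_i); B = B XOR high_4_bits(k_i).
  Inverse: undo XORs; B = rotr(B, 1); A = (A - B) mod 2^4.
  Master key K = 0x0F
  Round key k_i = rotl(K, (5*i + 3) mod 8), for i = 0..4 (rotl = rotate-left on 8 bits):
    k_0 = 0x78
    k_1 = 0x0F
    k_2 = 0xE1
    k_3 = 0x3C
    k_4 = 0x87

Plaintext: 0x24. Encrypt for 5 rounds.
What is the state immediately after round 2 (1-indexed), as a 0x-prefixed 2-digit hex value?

s_0 = plaintext = 0x24
s_1 = Round(s_0, k_0) = 0xEF
s_2 = Round(s_1, k_1) = 0x2F
s_3 = Round(s_2, k_2) = 0x01
s_4 = Round(s_3, k_3) = 0xD1
s_5 = Round(s_4, k_4) = 0x9A

0x2F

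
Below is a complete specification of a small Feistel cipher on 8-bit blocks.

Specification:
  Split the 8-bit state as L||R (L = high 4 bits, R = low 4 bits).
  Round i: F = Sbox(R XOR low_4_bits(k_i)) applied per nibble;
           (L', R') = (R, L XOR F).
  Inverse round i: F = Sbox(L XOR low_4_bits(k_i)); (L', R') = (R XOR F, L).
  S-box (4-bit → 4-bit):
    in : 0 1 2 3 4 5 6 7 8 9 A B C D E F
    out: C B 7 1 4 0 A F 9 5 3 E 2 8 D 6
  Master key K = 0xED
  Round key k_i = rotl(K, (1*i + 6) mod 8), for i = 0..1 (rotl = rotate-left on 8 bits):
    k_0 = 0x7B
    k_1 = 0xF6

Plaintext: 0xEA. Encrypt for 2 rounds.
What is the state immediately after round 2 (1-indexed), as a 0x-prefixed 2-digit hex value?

0x5B

s_0 = plaintext = 0xEA
s_1 = Round(s_0, k_0) = 0xA5
s_2 = Round(s_1, k_1) = 0x5B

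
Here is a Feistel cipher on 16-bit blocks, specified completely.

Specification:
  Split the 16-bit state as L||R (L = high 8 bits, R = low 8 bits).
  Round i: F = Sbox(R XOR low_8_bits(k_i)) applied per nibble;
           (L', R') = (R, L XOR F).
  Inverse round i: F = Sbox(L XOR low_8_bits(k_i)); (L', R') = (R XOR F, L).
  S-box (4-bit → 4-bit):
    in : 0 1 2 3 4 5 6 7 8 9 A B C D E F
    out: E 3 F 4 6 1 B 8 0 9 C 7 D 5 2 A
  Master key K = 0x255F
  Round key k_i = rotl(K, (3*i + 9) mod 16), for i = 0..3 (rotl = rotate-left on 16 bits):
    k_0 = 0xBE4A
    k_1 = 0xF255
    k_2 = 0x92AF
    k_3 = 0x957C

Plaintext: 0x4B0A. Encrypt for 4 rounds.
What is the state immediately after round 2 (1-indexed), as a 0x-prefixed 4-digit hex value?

0x2584

s_0 = plaintext = 0x4B0A
s_1 = Round(s_0, k_0) = 0x0A25
s_2 = Round(s_1, k_1) = 0x2584
s_3 = Round(s_2, k_2) = 0x84D2
s_4 = Round(s_3, k_3) = 0xD246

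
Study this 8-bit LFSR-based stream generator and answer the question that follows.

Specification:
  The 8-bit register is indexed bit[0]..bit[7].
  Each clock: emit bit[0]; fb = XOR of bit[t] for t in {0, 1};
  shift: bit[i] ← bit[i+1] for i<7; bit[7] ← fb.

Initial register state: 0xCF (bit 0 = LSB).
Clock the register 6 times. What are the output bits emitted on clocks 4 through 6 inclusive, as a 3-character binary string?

100

reg_0 = 0xCF
clock 1: out=1, reg = 0x67
clock 2: out=1, reg = 0x33
clock 3: out=1, reg = 0x19
clock 4: out=1, reg = 0x8C
clock 5: out=0, reg = 0x46
clock 6: out=0, reg = 0xA3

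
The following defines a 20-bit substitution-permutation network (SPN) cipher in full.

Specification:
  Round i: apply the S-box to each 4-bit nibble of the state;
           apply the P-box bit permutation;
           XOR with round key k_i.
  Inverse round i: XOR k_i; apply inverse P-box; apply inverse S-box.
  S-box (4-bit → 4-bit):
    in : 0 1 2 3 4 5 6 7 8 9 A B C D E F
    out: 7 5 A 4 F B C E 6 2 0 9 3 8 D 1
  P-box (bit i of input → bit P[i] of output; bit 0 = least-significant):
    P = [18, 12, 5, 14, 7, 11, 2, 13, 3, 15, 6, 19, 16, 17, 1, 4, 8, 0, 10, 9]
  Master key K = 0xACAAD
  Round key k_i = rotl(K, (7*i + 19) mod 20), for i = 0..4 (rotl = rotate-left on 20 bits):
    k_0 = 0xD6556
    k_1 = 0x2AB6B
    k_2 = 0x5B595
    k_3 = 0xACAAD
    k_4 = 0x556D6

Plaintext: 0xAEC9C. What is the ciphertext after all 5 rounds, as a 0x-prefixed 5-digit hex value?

s_0 = plaintext = 0xAEC9C
s_1 = Round(s_0, k_0) = 0x8FD4C
s_2 = Round(s_1, k_1) = 0xF97EE
s_3 = Round(s_2, k_2) = 0xB5471
s_4 = Round(s_3, k_3) = 0x561D1
s_5 = Round(s_4, k_4) = 0x175AD

0x175AD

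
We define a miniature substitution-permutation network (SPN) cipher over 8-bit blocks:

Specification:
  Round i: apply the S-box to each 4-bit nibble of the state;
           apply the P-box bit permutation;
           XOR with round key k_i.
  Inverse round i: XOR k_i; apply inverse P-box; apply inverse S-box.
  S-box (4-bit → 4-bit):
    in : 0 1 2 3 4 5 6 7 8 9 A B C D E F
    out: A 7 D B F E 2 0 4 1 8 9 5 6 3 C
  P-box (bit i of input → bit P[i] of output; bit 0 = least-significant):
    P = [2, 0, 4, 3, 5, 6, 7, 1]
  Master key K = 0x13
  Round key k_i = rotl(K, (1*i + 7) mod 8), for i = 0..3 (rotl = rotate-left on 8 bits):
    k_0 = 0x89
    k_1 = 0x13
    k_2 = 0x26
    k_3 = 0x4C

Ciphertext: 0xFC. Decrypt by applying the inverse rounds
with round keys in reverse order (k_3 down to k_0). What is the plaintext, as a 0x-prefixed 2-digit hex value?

0x49

s_0 = ciphertext = 0xFC
s_1 = InvRound(s_0, k_3) = 0xC8
s_2 = InvRound(s_1, k_2) = 0x4B
s_3 = InvRound(s_2, k_1) = 0x6F
s_4 = InvRound(s_3, k_0) = 0x49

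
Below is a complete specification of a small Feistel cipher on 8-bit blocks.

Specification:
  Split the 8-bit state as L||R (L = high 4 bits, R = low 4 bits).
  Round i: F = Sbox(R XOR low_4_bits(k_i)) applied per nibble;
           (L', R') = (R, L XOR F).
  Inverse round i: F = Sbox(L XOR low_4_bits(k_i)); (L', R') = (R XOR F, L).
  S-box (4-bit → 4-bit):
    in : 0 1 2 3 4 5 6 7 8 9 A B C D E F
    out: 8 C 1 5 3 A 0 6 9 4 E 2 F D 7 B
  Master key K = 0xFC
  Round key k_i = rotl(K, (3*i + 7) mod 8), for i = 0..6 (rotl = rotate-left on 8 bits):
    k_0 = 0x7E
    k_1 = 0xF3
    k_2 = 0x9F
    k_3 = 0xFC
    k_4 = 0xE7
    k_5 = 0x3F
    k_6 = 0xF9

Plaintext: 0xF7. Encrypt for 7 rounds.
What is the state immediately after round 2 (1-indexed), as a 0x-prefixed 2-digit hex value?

s_0 = plaintext = 0xF7
s_1 = Round(s_0, k_0) = 0x7B
s_2 = Round(s_1, k_1) = 0xBE
s_3 = Round(s_2, k_2) = 0xE7
s_4 = Round(s_3, k_3) = 0x7C
s_5 = Round(s_4, k_4) = 0xC5
s_6 = Round(s_5, k_5) = 0x52
s_7 = Round(s_6, k_6) = 0x27

0xBE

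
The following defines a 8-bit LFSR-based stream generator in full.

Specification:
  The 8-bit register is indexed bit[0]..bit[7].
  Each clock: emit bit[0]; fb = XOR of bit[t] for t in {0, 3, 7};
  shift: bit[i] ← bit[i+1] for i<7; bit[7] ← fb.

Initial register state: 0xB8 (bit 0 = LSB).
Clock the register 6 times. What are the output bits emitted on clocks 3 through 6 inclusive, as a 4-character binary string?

reg_0 = 0xB8
clock 1: out=0, reg = 0x5C
clock 2: out=0, reg = 0xAE
clock 3: out=0, reg = 0x57
clock 4: out=1, reg = 0xAB
clock 5: out=1, reg = 0xD5
clock 6: out=1, reg = 0x6A

0111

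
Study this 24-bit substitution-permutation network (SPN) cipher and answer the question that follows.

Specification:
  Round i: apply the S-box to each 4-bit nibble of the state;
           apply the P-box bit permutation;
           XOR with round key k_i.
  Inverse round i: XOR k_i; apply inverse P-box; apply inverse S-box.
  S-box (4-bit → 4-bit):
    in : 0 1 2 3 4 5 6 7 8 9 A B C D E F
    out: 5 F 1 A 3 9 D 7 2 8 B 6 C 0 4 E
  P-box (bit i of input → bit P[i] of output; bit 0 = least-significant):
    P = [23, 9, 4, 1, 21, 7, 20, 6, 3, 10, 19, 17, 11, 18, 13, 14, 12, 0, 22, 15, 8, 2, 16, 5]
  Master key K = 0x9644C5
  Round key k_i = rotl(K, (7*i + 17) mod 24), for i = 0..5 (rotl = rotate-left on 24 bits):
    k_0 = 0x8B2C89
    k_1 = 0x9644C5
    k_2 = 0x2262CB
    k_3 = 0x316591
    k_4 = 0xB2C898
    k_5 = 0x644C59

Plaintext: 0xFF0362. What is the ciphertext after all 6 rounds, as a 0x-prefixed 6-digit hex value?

0x036D87

s_0 = plaintext = 0xFF0362
s_1 = Round(s_0, k_0) = 0x7880EC
s_2 = Round(s_1, k_1) = 0x8B45DA
s_3 = Round(s_2, k_2) = 0xE468C4
s_4 = Round(s_3, k_3) = 0xA01BD0
s_5 = Round(s_4, k_4) = 0x7EB5AC
s_6 = Round(s_5, k_5) = 0x036D87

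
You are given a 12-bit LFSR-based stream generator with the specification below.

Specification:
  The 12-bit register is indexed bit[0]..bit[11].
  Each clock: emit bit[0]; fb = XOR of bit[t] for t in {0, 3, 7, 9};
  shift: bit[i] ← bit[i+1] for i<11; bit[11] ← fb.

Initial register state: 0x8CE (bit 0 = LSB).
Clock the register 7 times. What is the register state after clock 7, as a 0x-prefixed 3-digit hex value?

0x251

reg_0 = 0x8CE
clock 1: out=0, reg = 0x467
clock 2: out=1, reg = 0xA33
clock 3: out=1, reg = 0x519
clock 4: out=1, reg = 0x28C
clock 5: out=0, reg = 0x946
clock 6: out=0, reg = 0x4A3
clock 7: out=1, reg = 0x251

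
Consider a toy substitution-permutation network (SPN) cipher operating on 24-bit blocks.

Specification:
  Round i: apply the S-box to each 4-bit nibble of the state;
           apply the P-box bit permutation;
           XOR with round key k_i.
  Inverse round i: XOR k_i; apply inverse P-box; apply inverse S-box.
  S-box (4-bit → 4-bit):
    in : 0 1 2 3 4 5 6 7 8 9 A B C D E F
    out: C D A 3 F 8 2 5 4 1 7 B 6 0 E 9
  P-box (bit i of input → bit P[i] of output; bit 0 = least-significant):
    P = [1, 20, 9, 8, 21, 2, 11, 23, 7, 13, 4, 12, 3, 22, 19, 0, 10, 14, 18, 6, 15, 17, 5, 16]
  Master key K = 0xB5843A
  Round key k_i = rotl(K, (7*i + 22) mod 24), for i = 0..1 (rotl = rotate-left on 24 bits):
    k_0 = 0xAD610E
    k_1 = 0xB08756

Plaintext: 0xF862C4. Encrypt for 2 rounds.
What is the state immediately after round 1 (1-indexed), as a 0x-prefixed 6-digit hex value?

0xF8DA08

s_0 = plaintext = 0xF862C4
s_1 = Round(s_0, k_0) = 0xF8DA08
s_2 = Round(s_1, k_1) = 0x352DC6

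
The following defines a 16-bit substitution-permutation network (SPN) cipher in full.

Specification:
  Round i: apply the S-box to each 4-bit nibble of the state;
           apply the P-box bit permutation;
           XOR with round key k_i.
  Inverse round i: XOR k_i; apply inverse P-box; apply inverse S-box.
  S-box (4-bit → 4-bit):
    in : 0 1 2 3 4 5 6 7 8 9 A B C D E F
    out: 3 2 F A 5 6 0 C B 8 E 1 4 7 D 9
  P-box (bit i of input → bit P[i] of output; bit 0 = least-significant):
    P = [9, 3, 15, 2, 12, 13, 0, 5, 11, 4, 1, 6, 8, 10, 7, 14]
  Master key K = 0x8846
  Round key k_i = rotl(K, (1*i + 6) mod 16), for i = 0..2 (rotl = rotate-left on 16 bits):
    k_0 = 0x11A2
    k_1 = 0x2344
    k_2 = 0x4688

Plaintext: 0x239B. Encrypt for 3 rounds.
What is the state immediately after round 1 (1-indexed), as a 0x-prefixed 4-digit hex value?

s_0 = plaintext = 0x239B
s_1 = Round(s_0, k_0) = 0x5652
s_2 = Round(s_1, k_1) = 0x85C9
s_3 = Round(s_2, k_2) = 0x039F

0x5652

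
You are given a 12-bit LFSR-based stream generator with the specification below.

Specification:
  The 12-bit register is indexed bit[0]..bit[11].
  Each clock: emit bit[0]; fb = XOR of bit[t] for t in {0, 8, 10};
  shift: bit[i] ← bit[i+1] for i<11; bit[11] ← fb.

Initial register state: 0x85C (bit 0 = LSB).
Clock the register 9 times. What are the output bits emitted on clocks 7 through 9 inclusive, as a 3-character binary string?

100

reg_0 = 0x85C
clock 1: out=0, reg = 0x42E
clock 2: out=0, reg = 0xA17
clock 3: out=1, reg = 0xD0B
clock 4: out=1, reg = 0xE85
clock 5: out=1, reg = 0x742
clock 6: out=0, reg = 0x3A1
clock 7: out=1, reg = 0x1D0
clock 8: out=0, reg = 0x8E8
clock 9: out=0, reg = 0x474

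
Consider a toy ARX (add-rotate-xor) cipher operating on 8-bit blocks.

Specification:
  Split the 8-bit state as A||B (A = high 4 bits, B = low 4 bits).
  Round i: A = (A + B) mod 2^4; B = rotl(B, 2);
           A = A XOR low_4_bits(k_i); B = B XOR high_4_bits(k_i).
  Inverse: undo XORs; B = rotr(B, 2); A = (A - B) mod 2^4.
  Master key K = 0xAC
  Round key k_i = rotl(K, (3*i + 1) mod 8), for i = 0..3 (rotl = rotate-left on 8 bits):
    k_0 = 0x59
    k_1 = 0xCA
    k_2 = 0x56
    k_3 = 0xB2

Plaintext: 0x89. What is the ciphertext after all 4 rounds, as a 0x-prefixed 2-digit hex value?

0xEE

s_0 = plaintext = 0x89
s_1 = Round(s_0, k_0) = 0x83
s_2 = Round(s_1, k_1) = 0x10
s_3 = Round(s_2, k_2) = 0x75
s_4 = Round(s_3, k_3) = 0xEE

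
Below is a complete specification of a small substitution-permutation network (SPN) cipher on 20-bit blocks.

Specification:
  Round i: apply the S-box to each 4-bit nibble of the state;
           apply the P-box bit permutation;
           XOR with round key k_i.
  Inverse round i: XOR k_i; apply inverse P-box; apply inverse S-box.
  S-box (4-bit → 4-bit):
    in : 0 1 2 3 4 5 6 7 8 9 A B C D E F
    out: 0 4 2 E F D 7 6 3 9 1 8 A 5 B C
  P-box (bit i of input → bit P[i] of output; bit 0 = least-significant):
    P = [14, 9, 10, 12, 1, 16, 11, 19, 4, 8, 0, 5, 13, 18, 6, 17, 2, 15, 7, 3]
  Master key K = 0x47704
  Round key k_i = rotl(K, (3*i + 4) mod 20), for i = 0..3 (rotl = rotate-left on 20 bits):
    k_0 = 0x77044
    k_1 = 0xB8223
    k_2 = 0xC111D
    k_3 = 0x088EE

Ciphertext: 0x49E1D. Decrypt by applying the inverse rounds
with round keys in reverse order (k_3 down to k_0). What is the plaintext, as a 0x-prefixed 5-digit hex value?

0xABAA8

s_0 = ciphertext = 0x49E1D
s_1 = InvRound(s_0, k_3) = 0x175A3
s_2 = InvRound(s_1, k_2) = 0x589ED
s_3 = InvRound(s_2, k_1) = 0x53252
s_4 = InvRound(s_3, k_0) = 0xABAA8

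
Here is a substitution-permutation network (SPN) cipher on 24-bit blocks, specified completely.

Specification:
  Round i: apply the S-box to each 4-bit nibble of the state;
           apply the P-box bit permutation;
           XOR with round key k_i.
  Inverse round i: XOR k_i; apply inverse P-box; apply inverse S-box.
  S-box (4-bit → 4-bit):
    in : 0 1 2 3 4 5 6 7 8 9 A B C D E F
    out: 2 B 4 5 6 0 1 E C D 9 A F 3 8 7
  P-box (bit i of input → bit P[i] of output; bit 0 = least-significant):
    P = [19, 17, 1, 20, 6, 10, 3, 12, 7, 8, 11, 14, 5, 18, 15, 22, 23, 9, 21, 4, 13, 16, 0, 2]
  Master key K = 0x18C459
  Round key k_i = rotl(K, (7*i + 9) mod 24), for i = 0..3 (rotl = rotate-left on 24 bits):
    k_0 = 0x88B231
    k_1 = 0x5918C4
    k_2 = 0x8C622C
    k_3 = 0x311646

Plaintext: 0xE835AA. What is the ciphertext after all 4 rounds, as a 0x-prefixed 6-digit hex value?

0x9CB0B7

s_0 = plaintext = 0xE835AA
s_1 = Round(s_0, k_0) = 0xB02245
s_2 = Round(s_1, k_1) = 0x5896C8
s_3 = Round(s_2, k_2) = 0xFCF6D6
s_4 = Round(s_3, k_3) = 0x9CB0B7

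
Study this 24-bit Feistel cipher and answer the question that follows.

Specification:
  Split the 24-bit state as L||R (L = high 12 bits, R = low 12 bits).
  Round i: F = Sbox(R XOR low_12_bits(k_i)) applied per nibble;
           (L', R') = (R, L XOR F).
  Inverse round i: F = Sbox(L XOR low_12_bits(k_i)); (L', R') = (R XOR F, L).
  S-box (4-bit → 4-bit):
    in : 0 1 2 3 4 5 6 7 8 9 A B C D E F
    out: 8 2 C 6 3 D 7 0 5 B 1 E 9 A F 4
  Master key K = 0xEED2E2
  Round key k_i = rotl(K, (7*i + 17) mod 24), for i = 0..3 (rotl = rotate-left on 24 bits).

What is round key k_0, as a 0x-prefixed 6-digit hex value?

0xC5DDA5

K = 0xEED2E2
k_0 = rotl(K, (7*0+17) mod 24) = rotl(K, 17) = 0xC5DDA5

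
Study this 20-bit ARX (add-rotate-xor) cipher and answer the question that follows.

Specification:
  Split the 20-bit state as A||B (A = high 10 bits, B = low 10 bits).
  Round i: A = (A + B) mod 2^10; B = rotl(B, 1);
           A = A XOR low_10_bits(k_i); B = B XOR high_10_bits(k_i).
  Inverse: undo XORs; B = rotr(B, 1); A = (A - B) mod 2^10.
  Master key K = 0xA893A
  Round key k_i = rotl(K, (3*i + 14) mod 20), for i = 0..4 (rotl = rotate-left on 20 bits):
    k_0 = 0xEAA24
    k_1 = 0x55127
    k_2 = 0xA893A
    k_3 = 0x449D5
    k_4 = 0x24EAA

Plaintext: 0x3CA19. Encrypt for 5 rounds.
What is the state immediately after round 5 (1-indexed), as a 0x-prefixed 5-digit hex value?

s_0 = plaintext = 0x3CA19
s_1 = Round(s_0, k_0) = 0x4BF99
s_2 = Round(s_1, k_1) = 0x7BE67
s_3 = Round(s_2, k_2) = 0x5B26D
s_4 = Round(s_3, k_3) = 0x831C9
s_5 = Round(s_4, k_4) = 0x5FF01

0x5FF01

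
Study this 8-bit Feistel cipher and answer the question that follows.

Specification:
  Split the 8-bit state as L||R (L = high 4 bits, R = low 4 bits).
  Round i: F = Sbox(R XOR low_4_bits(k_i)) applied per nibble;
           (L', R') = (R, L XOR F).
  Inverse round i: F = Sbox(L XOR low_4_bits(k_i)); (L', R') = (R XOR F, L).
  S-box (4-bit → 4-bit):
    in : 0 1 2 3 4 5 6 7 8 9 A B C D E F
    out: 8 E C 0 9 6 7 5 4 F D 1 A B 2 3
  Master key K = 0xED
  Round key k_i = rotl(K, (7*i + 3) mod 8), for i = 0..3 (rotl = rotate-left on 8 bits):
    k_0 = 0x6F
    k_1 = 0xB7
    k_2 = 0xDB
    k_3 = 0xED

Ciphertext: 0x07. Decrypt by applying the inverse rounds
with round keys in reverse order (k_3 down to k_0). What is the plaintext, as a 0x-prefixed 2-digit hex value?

s_0 = ciphertext = 0x07
s_1 = InvRound(s_0, k_3) = 0xC0
s_2 = InvRound(s_1, k_2) = 0x5C
s_3 = InvRound(s_2, k_1) = 0x05
s_4 = InvRound(s_3, k_0) = 0x60

0x60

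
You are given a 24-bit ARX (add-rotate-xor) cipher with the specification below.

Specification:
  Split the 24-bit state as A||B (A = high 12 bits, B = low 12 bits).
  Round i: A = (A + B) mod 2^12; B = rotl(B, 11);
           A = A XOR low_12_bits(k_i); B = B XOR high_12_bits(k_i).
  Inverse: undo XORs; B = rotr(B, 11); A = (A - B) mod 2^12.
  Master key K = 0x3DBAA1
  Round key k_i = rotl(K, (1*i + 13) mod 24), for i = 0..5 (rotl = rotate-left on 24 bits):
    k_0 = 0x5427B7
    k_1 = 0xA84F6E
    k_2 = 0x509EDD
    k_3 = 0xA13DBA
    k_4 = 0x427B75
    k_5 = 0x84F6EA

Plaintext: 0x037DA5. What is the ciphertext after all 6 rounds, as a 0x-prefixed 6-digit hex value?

0x48F28D

s_0 = plaintext = 0x037DA5
s_1 = Round(s_0, k_0) = 0xA6BB90
s_2 = Round(s_1, k_1) = 0xA95F4C
s_3 = Round(s_2, k_2) = 0x73C2AF
s_4 = Round(s_3, k_3) = 0x451344
s_5 = Round(s_4, k_4) = 0xCE0585
s_6 = Round(s_5, k_5) = 0x48F28D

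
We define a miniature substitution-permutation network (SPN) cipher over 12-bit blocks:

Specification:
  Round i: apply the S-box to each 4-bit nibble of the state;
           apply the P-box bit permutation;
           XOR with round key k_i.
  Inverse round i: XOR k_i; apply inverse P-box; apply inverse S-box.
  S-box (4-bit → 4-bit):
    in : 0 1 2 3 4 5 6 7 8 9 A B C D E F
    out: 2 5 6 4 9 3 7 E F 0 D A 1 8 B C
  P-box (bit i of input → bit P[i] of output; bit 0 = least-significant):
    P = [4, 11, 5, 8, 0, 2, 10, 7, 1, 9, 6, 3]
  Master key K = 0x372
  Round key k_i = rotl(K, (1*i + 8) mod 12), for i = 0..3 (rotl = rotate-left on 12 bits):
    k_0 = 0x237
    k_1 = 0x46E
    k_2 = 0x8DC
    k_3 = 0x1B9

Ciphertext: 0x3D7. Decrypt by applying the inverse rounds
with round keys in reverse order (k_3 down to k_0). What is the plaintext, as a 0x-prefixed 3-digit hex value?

s_0 = ciphertext = 0x3D7
s_1 = InvRound(s_0, k_3) = 0x803
s_2 = InvRound(s_1, k_2) = 0xAEC
s_3 = InvRound(s_2, k_1) = 0x5F0
s_4 = InvRound(s_3, k_0) = 0x68D

0x68D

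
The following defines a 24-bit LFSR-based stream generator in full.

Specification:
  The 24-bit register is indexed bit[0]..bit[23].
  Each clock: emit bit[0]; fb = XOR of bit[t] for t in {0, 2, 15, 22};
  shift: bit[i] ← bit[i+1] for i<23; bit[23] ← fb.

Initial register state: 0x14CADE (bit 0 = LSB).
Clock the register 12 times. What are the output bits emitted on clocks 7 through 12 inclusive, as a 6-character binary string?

110101

reg_0 = 0x14CADE
clock 1: out=0, reg = 0x0A656F
clock 2: out=1, reg = 0x0532B7
clock 3: out=1, reg = 0x02995B
clock 4: out=1, reg = 0x014CAD
clock 5: out=1, reg = 0x00A656
clock 6: out=0, reg = 0x00532B
clock 7: out=1, reg = 0x802995
clock 8: out=1, reg = 0x4014CA
clock 9: out=0, reg = 0xA00A65
clock 10: out=1, reg = 0x500532
clock 11: out=0, reg = 0xA80299
clock 12: out=1, reg = 0xD4014C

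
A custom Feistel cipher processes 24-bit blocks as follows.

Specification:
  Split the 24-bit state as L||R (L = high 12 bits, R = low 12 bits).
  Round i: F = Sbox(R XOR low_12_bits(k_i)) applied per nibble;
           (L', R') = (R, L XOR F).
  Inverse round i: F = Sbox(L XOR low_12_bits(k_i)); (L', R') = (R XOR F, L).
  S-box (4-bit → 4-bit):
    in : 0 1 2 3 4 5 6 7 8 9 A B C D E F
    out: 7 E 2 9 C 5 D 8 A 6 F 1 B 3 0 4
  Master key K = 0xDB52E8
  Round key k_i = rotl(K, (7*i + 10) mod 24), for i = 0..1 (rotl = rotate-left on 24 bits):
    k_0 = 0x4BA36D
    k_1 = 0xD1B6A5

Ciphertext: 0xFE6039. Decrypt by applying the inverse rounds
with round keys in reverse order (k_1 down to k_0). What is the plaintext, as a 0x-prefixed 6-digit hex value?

s_0 = ciphertext = 0xFE6039
s_1 = InvRound(s_0, k_1) = 0x6F0FE6
s_2 = InvRound(s_1, k_0) = 0xA856F0

0xA856F0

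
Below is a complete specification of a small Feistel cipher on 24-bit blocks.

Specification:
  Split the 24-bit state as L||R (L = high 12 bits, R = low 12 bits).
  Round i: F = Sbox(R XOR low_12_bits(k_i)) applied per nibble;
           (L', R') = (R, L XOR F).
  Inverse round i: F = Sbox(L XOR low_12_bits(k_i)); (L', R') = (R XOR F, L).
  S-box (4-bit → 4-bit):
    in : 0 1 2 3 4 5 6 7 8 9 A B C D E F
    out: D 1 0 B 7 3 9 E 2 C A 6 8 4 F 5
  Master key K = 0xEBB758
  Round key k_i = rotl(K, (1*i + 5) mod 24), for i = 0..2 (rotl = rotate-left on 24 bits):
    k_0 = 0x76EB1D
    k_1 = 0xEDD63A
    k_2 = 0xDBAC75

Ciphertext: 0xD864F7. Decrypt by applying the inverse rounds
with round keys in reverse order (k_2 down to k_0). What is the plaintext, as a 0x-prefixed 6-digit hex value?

s_0 = ciphertext = 0xD864F7
s_1 = InvRound(s_0, k_2) = 0x5ACD86
s_2 = InvRound(s_1, k_1) = 0x64F5AC
s_3 = InvRound(s_2, k_0) = 0x19C64F

0x19C64F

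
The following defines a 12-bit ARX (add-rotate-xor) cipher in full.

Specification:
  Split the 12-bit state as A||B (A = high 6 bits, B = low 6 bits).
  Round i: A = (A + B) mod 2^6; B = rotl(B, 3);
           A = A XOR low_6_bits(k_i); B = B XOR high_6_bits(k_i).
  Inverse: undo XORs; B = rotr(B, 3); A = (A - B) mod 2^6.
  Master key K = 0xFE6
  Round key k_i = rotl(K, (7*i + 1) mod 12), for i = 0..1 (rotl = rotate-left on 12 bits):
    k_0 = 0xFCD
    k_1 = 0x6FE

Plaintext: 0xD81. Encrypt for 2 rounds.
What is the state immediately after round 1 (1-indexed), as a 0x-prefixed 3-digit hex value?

s_0 = plaintext = 0xD81
s_1 = Round(s_0, k_0) = 0xEB7
s_2 = Round(s_1, k_1) = 0x3E5

0xEB7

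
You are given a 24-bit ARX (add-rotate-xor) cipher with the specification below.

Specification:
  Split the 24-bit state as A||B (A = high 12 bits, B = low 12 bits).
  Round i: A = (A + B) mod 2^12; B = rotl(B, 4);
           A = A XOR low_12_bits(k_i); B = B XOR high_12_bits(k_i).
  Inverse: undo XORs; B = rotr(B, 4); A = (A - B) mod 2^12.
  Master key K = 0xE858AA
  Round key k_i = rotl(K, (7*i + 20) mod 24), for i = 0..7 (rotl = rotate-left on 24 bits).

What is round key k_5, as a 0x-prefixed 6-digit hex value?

0x2C5574

K = 0xE858AA
k_0 = rotl(K, (7*0+20) mod 24) = rotl(K, 20) = 0xAE858A
k_1 = rotl(K, (7*1+20) mod 24) = rotl(K, 3) = 0x42C557
k_2 = rotl(K, (7*2+20) mod 24) = rotl(K, 10) = 0x62ABA1
k_3 = rotl(K, (7*3+20) mod 24) = rotl(K, 17) = 0x55D0B1
k_4 = rotl(K, (7*4+20) mod 24) = rotl(K, 0) = 0xE858AA
k_5 = rotl(K, (7*5+20) mod 24) = rotl(K, 7) = 0x2C5574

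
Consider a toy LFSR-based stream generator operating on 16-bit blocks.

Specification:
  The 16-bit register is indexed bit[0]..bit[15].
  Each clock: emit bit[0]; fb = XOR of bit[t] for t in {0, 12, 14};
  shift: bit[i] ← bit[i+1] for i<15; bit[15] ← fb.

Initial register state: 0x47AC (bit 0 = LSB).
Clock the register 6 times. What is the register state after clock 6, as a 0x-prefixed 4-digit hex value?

0x351E

reg_0 = 0x47AC
clock 1: out=0, reg = 0xA3D6
clock 2: out=0, reg = 0x51EB
clock 3: out=1, reg = 0xA8F5
clock 4: out=1, reg = 0xD47A
clock 5: out=0, reg = 0x6A3D
clock 6: out=1, reg = 0x351E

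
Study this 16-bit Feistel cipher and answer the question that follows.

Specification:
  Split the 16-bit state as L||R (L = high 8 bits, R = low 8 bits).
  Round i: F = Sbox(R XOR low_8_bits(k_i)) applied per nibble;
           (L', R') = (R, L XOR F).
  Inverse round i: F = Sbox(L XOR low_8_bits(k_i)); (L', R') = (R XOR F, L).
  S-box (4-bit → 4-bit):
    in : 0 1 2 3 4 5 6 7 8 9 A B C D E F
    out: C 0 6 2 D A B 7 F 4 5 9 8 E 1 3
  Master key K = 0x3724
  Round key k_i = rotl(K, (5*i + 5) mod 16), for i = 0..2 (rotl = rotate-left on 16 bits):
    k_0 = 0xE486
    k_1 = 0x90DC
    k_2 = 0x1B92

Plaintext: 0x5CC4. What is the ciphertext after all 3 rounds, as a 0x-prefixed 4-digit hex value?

0x6FB4

s_0 = plaintext = 0x5CC4
s_1 = Round(s_0, k_0) = 0xC48A
s_2 = Round(s_1, k_1) = 0x8A6F
s_3 = Round(s_2, k_2) = 0x6FB4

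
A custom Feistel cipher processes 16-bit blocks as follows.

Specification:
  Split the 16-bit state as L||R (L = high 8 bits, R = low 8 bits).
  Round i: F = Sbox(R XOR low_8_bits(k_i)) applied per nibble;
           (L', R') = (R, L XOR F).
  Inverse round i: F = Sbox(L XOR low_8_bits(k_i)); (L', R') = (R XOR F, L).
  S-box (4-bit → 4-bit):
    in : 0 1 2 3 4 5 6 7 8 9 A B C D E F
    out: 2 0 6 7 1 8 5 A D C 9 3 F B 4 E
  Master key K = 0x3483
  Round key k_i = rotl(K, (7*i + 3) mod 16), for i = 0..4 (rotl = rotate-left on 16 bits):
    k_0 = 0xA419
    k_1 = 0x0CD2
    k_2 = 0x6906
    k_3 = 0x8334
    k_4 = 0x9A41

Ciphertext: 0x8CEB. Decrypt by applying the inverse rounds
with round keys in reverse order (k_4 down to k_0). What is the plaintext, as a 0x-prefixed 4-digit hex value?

0x323D

s_0 = ciphertext = 0x8CEB
s_1 = InvRound(s_0, k_4) = 0x108C
s_2 = InvRound(s_1, k_3) = 0xED10
s_3 = InvRound(s_2, k_2) = 0x53ED
s_4 = InvRound(s_3, k_1) = 0x3D53
s_5 = InvRound(s_4, k_0) = 0x323D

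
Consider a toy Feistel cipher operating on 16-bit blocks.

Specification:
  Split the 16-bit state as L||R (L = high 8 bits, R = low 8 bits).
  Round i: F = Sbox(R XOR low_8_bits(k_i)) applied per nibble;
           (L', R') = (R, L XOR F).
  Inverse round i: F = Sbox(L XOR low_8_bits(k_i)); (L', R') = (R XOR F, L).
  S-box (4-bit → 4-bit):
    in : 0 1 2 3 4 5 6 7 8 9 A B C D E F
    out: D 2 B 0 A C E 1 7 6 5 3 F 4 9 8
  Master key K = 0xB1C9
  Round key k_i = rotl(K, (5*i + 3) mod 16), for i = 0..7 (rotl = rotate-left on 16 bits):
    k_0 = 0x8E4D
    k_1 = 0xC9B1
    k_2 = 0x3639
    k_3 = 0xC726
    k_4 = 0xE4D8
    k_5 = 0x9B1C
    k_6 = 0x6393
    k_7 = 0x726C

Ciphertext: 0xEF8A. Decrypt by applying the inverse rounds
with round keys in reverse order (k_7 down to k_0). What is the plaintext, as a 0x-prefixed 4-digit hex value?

s_0 = ciphertext = 0xEF8A
s_1 = InvRound(s_0, k_7) = 0xFAEF
s_2 = InvRound(s_1, k_6) = 0x09FA
s_3 = InvRound(s_2, k_5) = 0xD609
s_4 = InvRound(s_3, k_4) = 0xD0D6
s_5 = InvRound(s_4, k_3) = 0x58D0
s_6 = InvRound(s_5, k_2) = 0x3258
s_7 = InvRound(s_6, k_1) = 0x2832
s_8 = InvRound(s_7, k_0) = 0xDE28

0xDE28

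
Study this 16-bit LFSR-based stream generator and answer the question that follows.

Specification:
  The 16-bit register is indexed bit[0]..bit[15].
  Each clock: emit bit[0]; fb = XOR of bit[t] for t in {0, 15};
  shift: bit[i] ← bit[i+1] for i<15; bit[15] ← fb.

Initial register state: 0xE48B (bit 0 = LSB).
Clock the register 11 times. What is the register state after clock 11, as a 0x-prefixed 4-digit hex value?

0x70DC

reg_0 = 0xE48B
clock 1: out=1, reg = 0x7245
clock 2: out=1, reg = 0xB922
clock 3: out=0, reg = 0xDC91
clock 4: out=1, reg = 0x6E48
clock 5: out=0, reg = 0x3724
clock 6: out=0, reg = 0x1B92
clock 7: out=0, reg = 0x0DC9
clock 8: out=1, reg = 0x86E4
clock 9: out=0, reg = 0xC372
clock 10: out=0, reg = 0xE1B9
clock 11: out=1, reg = 0x70DC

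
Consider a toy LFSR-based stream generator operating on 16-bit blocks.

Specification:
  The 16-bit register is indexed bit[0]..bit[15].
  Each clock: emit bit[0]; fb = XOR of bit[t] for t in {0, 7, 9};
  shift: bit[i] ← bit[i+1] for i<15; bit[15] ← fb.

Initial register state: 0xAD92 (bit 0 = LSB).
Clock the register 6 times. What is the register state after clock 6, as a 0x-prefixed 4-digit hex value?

reg_0 = 0xAD92
clock 1: out=0, reg = 0xD6C9
clock 2: out=1, reg = 0xEB64
clock 3: out=0, reg = 0xF5B2
clock 4: out=0, reg = 0xFAD9
clock 5: out=1, reg = 0xFD6C
clock 6: out=0, reg = 0x7EB6

0x7EB6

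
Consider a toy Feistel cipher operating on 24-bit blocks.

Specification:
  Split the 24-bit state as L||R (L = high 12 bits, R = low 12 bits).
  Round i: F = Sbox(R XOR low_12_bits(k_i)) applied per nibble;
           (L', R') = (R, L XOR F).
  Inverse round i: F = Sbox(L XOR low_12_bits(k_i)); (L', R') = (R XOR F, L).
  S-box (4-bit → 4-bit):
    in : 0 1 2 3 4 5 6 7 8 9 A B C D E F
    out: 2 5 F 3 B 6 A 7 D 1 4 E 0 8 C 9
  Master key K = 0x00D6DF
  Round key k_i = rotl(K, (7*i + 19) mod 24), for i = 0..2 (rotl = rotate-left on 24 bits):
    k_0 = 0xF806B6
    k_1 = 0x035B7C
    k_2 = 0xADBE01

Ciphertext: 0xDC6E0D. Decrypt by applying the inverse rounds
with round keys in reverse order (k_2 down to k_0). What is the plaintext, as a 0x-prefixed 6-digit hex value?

s_0 = ciphertext = 0xDC6E0D
s_1 = InvRound(s_0, k_2) = 0xD0ADC6
s_2 = InvRound(s_1, k_1) = 0x7BCD0A
s_3 = InvRound(s_2, k_0) = 0x82E7BC

0x82E7BC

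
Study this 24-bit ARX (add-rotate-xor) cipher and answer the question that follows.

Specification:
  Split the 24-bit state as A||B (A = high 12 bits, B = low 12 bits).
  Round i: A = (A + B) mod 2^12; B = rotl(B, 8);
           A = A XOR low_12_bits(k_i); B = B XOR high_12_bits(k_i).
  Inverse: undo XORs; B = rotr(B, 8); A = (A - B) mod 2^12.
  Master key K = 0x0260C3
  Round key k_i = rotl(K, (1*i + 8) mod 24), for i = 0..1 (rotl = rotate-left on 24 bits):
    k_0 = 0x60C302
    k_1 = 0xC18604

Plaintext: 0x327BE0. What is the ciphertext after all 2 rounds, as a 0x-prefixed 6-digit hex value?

0x4B3E73

s_0 = plaintext = 0x327BE0
s_1 = Round(s_0, k_0) = 0xC056B2
s_2 = Round(s_1, k_1) = 0x4B3E73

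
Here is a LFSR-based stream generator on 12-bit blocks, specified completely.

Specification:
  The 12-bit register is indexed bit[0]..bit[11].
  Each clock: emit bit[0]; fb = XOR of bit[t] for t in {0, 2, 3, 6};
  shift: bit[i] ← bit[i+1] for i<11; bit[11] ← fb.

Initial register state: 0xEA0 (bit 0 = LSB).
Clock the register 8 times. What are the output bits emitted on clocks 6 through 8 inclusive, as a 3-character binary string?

101

reg_0 = 0xEA0
clock 1: out=0, reg = 0x750
clock 2: out=0, reg = 0xBA8
clock 3: out=0, reg = 0xDD4
clock 4: out=0, reg = 0x6EA
clock 5: out=0, reg = 0x375
clock 6: out=1, reg = 0x9BA
clock 7: out=0, reg = 0xCDD
clock 8: out=1, reg = 0x66E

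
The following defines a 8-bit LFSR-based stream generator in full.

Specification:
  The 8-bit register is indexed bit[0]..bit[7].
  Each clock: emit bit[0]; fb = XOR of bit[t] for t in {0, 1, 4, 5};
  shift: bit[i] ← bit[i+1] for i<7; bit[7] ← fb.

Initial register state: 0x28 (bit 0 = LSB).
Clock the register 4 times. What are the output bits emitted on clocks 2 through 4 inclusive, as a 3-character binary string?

001

reg_0 = 0x28
clock 1: out=0, reg = 0x94
clock 2: out=0, reg = 0xCA
clock 3: out=0, reg = 0xE5
clock 4: out=1, reg = 0x72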